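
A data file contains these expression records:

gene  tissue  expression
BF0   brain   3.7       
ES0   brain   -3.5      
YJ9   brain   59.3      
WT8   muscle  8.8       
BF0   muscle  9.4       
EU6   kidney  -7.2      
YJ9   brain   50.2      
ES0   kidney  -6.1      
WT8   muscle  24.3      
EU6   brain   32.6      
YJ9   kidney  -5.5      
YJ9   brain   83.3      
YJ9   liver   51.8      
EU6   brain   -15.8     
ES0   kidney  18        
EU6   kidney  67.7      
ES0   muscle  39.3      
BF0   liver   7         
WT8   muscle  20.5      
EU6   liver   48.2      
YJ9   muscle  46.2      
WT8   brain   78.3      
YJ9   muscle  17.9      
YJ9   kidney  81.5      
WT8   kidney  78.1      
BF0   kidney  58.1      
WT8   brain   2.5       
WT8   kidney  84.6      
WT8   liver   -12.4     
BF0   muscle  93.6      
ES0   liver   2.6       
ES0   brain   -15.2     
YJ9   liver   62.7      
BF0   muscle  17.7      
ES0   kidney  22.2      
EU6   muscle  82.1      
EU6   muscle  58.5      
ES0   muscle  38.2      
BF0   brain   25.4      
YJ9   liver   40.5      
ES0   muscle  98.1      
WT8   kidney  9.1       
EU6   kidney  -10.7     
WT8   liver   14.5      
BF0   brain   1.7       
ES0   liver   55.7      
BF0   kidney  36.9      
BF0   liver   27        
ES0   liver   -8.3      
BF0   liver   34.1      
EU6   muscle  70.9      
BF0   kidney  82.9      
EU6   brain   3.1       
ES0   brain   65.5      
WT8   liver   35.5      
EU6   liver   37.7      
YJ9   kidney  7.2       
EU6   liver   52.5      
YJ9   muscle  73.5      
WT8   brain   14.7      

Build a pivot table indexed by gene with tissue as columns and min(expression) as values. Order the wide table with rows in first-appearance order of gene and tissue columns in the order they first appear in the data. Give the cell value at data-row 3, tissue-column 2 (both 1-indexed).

17.9

With rows in first-appearance order of gene, row 3 is gene=YJ9. tissue columns in first-appearance order: brain, muscle, kidney, liver; column 2 is muscle.
Long rows with gene=YJ9, tissue=muscle: min(46.2, 17.9, 73.5) = 17.9.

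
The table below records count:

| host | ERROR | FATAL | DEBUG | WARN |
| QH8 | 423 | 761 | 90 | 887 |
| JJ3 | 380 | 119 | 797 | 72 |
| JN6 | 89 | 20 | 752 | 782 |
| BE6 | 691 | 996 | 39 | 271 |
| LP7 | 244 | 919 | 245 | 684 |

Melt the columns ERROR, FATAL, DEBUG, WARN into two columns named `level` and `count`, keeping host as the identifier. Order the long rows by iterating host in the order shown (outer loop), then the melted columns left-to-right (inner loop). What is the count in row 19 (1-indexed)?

20 rows total (5 × 4). Row 19: index ⌊(19-1)/4⌋ = 4 into host → LP7; (19-1) mod 4 = 2 into the melted columns → DEBUG.
So row 19 is (LP7, DEBUG, 245); count = 245.

245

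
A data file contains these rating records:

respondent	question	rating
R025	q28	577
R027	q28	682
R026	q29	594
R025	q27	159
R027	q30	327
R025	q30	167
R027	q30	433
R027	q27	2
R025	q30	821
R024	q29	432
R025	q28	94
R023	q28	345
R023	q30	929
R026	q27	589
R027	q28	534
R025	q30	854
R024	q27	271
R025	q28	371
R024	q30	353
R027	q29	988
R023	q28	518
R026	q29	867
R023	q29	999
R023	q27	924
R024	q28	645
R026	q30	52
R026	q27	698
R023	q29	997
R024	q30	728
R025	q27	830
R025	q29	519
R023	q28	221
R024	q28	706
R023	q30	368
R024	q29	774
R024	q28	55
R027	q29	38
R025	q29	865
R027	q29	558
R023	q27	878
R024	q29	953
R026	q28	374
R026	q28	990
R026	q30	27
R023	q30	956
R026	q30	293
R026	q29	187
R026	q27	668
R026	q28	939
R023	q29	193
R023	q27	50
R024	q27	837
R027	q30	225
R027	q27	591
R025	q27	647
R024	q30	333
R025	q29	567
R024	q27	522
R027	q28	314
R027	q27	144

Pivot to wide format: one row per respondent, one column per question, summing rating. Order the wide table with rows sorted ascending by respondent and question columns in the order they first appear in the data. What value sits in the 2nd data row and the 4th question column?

With rows sorted ascending by respondent, row 2 is respondent=R024. question columns in first-appearance order: q28, q29, q27, q30; column 4 is q30.
Long rows with respondent=R024, question=q30: 353 + 728 + 333 = 1414.

1414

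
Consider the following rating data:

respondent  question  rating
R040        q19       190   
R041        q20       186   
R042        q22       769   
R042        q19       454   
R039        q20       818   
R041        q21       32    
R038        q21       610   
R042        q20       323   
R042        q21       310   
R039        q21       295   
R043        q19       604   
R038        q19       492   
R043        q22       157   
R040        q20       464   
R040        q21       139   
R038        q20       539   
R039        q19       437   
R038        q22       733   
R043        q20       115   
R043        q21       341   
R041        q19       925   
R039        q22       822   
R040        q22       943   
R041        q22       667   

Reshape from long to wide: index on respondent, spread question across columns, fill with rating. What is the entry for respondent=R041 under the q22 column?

667

Wide layout: rows indexed by respondent, columns are the 4 distinct question values (q19, q20, q22, q21).
Cell (respondent=R041, question=q22) draws from the long row where respondent=R041 and question=q22, which has rating=667.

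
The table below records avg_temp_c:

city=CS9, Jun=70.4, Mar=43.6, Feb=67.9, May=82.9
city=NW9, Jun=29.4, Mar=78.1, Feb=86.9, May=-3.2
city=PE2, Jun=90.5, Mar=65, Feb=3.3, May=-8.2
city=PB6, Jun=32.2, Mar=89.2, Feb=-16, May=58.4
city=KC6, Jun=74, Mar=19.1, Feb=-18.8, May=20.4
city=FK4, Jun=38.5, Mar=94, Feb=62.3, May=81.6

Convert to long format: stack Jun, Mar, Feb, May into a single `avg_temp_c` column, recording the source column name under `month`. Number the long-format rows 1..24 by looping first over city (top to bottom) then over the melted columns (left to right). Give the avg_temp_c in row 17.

24 rows total (6 × 4). Row 17: index ⌊(17-1)/4⌋ = 4 into city → KC6; (17-1) mod 4 = 0 into the melted columns → Jun.
So row 17 is (KC6, Jun, 74); avg_temp_c = 74.

74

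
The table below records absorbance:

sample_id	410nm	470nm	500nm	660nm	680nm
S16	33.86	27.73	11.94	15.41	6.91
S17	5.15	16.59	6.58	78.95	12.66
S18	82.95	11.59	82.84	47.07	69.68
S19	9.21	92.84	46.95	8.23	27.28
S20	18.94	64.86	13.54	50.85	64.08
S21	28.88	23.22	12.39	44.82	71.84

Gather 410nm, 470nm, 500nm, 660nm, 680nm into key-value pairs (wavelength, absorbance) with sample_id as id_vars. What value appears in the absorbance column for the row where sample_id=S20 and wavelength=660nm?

50.85

Unpivoting turns each (sample_id, wide-column) pair into one long row.
The wide cell at row S20, column 660nm holds 50.85, so the long row (S20, 660nm) has absorbance=50.85.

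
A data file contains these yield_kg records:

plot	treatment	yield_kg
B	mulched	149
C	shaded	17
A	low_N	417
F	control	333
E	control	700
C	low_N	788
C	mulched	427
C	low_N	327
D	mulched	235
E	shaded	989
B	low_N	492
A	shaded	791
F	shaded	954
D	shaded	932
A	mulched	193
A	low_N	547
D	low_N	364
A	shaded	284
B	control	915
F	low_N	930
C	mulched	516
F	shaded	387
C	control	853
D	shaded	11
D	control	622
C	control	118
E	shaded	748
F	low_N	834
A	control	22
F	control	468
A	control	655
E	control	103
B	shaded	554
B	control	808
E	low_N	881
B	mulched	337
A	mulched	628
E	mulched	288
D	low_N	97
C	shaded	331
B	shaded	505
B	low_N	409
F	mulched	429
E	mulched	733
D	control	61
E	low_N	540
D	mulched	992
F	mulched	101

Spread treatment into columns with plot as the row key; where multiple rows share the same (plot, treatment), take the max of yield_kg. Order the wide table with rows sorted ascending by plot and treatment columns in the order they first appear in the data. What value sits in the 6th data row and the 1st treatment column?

With rows sorted ascending by plot, row 6 is plot=F. treatment columns in first-appearance order: mulched, shaded, low_N, control; column 1 is mulched.
Long rows with plot=F, treatment=mulched: max(429, 101) = 429.

429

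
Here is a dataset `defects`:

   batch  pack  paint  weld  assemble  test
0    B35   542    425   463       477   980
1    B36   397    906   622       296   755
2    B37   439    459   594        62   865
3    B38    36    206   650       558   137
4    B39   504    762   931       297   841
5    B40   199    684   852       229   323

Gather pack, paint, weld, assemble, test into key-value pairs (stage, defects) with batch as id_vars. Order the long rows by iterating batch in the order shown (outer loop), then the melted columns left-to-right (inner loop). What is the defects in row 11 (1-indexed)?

439

30 rows total (6 × 5). Row 11: index ⌊(11-1)/5⌋ = 2 into batch → B37; (11-1) mod 5 = 0 into the melted columns → pack.
So row 11 is (B37, pack, 439); defects = 439.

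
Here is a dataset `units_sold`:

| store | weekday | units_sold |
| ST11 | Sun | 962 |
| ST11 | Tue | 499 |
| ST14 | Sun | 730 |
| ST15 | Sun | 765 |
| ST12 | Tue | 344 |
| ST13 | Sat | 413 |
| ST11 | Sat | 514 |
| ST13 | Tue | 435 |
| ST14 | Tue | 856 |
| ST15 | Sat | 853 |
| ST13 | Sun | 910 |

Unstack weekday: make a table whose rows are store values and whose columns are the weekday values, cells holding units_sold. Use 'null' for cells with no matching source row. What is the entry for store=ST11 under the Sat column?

The long row with store=ST11, weekday=Sat has units_sold=514.

514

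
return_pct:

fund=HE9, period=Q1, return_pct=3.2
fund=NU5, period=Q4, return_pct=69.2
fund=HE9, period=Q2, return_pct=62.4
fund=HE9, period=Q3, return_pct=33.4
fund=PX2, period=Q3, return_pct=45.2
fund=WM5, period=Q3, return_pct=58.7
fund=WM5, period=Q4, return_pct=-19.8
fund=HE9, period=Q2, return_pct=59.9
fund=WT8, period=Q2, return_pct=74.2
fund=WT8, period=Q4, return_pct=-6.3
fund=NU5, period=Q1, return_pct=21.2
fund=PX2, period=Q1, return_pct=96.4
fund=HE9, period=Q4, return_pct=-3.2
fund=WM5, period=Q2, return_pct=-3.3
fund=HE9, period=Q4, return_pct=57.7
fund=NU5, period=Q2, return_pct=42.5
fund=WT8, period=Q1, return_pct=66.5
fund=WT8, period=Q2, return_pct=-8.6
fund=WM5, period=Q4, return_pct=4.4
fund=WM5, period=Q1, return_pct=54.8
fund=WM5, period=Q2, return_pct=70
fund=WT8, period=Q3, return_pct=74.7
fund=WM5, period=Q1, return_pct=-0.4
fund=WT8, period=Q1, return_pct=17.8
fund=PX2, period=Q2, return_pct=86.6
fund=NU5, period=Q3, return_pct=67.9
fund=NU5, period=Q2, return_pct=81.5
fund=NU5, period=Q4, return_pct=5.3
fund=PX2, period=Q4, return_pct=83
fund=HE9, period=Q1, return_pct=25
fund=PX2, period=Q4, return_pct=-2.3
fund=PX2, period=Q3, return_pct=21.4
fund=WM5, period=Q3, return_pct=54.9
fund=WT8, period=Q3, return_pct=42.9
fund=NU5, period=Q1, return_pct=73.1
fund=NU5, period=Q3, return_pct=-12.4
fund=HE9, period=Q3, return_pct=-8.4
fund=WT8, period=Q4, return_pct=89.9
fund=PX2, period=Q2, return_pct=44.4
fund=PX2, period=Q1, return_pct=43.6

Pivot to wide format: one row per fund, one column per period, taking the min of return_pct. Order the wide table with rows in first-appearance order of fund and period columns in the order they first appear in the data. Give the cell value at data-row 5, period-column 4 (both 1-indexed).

42.9

With rows in first-appearance order of fund, row 5 is fund=WT8. period columns in first-appearance order: Q1, Q4, Q2, Q3; column 4 is Q3.
Long rows with fund=WT8, period=Q3: min(74.7, 42.9) = 42.9.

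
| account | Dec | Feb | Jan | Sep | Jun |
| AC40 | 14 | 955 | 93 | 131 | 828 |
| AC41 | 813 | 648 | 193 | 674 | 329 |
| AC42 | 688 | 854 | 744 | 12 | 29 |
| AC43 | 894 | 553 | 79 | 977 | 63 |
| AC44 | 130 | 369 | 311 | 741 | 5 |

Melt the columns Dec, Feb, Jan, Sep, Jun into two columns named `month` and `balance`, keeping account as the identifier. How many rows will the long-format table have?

5 account values × 5 melted columns = 25 rows.

25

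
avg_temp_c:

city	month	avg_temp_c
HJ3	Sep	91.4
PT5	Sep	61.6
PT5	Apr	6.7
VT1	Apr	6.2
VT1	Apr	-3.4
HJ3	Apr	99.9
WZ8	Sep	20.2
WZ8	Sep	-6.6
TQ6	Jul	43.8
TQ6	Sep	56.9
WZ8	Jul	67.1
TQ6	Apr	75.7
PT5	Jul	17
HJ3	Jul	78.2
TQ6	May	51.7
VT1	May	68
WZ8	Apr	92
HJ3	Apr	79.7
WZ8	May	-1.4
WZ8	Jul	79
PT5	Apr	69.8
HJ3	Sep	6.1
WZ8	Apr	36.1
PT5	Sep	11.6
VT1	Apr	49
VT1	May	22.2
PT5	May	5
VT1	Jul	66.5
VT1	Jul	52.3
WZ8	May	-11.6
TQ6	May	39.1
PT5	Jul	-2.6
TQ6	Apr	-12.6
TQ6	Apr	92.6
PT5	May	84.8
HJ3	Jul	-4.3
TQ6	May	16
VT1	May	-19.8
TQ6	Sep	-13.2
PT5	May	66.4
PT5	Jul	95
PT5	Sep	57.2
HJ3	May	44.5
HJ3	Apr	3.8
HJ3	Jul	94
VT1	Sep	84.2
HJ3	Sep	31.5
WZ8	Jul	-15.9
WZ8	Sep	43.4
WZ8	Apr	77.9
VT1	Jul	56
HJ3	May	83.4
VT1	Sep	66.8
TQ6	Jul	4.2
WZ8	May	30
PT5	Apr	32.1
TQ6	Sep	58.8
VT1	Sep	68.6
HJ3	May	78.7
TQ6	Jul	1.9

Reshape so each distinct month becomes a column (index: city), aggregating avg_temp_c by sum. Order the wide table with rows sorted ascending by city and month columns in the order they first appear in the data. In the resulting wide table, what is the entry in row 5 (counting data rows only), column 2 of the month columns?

206

With rows sorted ascending by city, row 5 is city=WZ8. month columns in first-appearance order: Sep, Apr, Jul, May; column 2 is Apr.
Long rows with city=WZ8, month=Apr: 92 + 36.1 + 77.9 = 206.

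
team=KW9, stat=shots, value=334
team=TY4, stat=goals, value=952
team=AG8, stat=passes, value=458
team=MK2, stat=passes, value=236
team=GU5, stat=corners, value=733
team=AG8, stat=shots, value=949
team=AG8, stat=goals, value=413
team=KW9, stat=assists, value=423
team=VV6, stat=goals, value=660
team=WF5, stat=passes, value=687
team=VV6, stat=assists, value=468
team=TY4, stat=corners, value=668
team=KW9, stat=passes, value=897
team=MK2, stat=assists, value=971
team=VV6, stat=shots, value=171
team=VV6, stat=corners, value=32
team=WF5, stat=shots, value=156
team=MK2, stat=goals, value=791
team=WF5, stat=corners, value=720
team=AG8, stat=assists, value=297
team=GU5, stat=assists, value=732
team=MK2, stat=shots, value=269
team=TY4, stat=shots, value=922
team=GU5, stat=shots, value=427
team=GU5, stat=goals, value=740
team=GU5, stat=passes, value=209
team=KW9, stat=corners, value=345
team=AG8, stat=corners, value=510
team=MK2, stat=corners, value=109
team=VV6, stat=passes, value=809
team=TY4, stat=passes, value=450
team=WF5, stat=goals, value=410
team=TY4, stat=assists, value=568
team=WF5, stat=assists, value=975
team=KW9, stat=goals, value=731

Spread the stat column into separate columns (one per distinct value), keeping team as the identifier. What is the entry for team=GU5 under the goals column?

Wide layout: rows indexed by team, columns are the 5 distinct stat values (shots, goals, passes, corners, assists).
Cell (team=GU5, stat=goals) draws from the long row where team=GU5 and stat=goals, which has value=740.

740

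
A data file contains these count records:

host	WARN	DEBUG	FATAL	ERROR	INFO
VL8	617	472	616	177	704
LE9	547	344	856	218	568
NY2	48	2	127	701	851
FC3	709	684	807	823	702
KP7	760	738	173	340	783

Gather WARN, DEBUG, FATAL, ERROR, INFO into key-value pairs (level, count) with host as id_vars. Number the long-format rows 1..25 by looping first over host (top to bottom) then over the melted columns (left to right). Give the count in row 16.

709

25 rows total (5 × 5). Row 16: index ⌊(16-1)/5⌋ = 3 into host → FC3; (16-1) mod 5 = 0 into the melted columns → WARN.
So row 16 is (FC3, WARN, 709); count = 709.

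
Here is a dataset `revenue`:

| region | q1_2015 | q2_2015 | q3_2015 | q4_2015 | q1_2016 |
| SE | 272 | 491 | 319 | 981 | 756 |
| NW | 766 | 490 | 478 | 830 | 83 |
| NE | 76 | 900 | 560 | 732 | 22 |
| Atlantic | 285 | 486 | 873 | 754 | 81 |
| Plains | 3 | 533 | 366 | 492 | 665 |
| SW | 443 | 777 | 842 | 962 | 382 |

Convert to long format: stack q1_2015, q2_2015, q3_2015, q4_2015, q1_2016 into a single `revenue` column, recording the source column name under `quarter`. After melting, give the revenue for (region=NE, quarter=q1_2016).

22

Unpivoting turns each (region, wide-column) pair into one long row.
The wide cell at row NE, column q1_2016 holds 22, so the long row (NE, q1_2016) has revenue=22.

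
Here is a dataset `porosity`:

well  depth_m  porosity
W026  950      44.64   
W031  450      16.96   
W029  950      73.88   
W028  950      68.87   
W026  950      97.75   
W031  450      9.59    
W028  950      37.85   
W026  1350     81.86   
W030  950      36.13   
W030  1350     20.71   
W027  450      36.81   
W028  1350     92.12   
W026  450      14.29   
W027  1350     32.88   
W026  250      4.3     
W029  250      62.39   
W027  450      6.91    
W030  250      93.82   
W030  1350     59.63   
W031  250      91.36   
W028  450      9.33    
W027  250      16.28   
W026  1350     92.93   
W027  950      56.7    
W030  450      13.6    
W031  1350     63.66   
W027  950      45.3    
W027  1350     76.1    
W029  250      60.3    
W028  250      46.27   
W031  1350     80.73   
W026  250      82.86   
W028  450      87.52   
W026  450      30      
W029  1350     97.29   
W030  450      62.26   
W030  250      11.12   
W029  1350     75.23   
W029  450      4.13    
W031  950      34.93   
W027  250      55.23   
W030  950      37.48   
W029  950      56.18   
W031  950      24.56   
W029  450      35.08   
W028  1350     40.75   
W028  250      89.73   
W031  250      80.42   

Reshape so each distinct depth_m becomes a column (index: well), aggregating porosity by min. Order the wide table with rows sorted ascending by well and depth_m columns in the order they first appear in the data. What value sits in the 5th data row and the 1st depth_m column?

36.13

With rows sorted ascending by well, row 5 is well=W030. depth_m columns in first-appearance order: 950, 450, 1350, 250; column 1 is 950.
Long rows with well=W030, depth_m=950: min(36.13, 37.48) = 36.13.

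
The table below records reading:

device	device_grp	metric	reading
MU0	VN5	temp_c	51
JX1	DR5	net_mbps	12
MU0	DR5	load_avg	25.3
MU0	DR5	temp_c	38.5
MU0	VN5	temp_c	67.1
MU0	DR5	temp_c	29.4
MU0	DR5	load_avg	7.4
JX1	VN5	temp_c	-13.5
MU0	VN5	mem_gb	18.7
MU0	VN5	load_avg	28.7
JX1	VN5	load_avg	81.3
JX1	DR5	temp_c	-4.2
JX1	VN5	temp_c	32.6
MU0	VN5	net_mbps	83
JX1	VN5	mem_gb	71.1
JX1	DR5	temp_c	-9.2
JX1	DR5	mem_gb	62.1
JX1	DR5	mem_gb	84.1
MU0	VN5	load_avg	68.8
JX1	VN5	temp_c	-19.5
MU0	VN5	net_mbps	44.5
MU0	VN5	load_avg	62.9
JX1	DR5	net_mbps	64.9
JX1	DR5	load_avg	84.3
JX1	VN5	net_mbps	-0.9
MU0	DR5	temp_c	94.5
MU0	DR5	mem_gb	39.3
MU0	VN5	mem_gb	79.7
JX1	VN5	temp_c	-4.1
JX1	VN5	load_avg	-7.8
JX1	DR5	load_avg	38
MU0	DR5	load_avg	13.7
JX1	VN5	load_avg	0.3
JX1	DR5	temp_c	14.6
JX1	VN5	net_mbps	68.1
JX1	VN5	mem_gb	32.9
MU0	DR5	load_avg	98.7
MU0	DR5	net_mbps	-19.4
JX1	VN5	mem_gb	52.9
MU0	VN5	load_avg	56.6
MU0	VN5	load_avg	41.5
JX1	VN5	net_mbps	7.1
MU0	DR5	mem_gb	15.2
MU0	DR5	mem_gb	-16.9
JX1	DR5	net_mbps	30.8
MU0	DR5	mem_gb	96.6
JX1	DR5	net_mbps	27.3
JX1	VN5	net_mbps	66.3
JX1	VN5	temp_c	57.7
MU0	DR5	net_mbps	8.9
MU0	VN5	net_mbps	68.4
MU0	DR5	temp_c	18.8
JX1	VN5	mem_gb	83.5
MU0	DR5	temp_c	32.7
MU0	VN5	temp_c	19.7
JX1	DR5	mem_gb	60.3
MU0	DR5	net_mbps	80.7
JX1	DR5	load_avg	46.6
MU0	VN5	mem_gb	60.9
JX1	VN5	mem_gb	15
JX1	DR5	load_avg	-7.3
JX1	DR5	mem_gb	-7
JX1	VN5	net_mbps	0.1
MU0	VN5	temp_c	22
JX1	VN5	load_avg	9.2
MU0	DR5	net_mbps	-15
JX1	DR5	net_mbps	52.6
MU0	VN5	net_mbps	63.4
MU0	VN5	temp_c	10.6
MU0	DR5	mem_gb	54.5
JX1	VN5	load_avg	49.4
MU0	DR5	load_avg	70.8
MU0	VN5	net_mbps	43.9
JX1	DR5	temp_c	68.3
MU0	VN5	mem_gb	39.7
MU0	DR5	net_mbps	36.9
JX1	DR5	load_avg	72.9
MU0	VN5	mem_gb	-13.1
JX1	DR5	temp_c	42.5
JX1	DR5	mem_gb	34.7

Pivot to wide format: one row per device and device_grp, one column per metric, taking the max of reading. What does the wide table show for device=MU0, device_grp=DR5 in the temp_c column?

94.5

Rows with device=MU0, device_grp=DR5 and metric=temp_c: reading values are 38.5, 29.4, 94.5, 18.8, 32.7.
max(38.5, 29.4, 94.5, 18.8, 32.7) = 94.5.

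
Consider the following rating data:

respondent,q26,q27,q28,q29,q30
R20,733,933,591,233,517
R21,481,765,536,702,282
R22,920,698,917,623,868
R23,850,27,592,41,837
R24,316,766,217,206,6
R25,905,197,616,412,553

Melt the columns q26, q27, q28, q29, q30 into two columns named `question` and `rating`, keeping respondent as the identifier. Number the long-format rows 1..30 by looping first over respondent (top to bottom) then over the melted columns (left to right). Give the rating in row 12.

30 rows total (6 × 5). Row 12: index ⌊(12-1)/5⌋ = 2 into respondent → R22; (12-1) mod 5 = 1 into the melted columns → q27.
So row 12 is (R22, q27, 698); rating = 698.

698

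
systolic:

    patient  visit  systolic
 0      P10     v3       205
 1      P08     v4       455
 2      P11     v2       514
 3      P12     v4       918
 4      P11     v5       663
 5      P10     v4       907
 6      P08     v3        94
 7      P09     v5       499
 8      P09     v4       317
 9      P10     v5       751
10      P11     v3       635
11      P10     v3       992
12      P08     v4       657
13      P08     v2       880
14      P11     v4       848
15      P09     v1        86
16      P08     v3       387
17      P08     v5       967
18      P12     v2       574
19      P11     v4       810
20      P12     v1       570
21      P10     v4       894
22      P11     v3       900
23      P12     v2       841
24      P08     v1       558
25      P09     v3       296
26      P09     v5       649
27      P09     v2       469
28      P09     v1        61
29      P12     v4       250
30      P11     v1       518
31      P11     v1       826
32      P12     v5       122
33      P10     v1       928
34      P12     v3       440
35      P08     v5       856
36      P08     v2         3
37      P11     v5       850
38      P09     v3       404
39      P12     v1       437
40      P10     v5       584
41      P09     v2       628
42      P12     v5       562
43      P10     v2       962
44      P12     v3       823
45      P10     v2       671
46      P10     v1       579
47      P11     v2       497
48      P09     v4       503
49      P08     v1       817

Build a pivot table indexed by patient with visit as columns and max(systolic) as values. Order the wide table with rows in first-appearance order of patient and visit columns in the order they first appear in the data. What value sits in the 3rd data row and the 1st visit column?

With rows in first-appearance order of patient, row 3 is patient=P11. visit columns in first-appearance order: v3, v4, v2, v5, v1; column 1 is v3.
Long rows with patient=P11, visit=v3: max(635, 900) = 900.

900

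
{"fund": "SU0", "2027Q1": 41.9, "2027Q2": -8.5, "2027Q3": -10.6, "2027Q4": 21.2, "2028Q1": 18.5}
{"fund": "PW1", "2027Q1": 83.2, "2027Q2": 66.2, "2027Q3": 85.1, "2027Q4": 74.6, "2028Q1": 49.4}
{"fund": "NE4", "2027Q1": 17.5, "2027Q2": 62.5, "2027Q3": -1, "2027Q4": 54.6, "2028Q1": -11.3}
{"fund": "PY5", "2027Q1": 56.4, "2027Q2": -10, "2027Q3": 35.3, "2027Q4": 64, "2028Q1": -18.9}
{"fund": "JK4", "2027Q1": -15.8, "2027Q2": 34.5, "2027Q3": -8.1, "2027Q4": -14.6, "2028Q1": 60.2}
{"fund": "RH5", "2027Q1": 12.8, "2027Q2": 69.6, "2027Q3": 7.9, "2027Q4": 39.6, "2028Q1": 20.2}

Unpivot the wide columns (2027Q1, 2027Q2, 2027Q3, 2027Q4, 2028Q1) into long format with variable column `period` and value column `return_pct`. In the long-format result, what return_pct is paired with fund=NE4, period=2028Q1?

-11.3

Unpivoting turns each (fund, wide-column) pair into one long row.
The wide cell at row NE4, column 2028Q1 holds -11.3, so the long row (NE4, 2028Q1) has return_pct=-11.3.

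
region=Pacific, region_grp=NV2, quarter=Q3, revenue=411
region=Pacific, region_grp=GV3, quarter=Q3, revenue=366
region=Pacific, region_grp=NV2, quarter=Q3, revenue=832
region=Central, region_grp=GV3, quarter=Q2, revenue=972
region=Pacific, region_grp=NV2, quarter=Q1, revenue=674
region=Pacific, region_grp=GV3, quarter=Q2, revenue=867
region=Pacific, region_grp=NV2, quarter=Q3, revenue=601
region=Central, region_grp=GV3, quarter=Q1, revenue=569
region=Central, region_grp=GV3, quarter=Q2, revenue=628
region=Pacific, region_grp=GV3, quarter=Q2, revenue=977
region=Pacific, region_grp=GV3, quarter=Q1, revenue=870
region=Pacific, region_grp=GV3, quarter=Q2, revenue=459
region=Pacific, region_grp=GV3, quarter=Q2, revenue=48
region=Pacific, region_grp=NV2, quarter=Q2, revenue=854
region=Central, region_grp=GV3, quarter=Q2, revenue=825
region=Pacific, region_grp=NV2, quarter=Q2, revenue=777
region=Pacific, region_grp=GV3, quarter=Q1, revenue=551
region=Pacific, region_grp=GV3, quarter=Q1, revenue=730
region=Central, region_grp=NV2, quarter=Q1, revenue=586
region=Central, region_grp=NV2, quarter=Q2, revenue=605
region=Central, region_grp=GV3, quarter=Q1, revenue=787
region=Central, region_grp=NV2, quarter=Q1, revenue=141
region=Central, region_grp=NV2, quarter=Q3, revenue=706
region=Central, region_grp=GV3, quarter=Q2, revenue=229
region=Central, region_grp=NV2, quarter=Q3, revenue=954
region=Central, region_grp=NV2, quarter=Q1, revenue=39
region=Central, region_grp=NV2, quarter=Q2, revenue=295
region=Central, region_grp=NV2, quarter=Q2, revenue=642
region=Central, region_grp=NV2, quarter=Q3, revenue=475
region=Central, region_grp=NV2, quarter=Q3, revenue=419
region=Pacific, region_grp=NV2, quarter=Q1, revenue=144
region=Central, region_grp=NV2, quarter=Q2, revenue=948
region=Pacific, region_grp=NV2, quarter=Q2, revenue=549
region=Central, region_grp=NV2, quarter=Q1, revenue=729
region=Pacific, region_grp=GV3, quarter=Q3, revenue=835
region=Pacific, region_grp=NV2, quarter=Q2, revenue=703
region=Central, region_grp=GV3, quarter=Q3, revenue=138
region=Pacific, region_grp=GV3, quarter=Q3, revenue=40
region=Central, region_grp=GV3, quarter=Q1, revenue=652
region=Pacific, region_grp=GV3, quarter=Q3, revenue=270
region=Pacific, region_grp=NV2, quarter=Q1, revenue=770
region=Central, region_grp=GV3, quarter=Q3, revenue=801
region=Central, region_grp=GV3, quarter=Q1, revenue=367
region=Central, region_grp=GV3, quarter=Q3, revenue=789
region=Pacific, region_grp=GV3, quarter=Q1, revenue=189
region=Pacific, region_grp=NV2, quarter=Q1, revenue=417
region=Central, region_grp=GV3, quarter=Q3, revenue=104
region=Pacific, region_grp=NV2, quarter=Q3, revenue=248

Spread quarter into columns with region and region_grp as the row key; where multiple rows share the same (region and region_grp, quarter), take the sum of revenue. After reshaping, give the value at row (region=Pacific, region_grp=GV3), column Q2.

Rows with region=Pacific, region_grp=GV3 and quarter=Q2: revenue values are 867, 977, 459, 48.
867 + 977 + 459 + 48 = 2351.

2351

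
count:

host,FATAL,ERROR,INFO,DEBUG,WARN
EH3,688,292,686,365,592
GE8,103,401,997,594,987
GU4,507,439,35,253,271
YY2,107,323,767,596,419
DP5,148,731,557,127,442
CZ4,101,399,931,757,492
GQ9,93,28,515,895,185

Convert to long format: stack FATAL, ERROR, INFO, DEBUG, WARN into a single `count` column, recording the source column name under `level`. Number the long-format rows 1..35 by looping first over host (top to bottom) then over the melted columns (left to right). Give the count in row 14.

253

35 rows total (7 × 5). Row 14: index ⌊(14-1)/5⌋ = 2 into host → GU4; (14-1) mod 5 = 3 into the melted columns → DEBUG.
So row 14 is (GU4, DEBUG, 253); count = 253.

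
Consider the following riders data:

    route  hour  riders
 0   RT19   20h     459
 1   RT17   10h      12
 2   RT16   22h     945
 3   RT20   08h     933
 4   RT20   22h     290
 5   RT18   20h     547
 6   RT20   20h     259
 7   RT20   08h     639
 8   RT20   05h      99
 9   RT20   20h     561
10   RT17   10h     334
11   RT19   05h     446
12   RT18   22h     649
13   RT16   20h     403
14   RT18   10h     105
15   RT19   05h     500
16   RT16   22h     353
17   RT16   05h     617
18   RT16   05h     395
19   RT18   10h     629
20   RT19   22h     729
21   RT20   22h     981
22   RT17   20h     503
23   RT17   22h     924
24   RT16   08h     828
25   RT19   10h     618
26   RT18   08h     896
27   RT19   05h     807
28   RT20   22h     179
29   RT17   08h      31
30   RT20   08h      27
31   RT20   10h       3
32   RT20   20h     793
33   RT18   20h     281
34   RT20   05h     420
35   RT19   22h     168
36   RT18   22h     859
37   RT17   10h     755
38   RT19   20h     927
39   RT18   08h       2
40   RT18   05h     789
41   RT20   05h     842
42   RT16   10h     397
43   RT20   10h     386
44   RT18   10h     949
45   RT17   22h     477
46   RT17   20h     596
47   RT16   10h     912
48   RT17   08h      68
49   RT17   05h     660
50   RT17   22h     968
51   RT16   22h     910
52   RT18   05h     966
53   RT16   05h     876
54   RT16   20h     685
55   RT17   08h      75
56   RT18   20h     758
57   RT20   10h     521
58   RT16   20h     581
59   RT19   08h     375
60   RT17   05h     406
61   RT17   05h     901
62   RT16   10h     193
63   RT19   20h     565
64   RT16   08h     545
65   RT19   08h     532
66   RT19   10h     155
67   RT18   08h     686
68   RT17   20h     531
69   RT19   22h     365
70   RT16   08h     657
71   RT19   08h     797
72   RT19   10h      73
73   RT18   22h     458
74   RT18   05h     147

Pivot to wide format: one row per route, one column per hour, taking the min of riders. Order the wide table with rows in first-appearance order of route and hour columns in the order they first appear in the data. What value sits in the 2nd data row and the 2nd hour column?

12

With rows in first-appearance order of route, row 2 is route=RT17. hour columns in first-appearance order: 20h, 10h, 22h, 08h, 05h; column 2 is 10h.
Long rows with route=RT17, hour=10h: min(12, 334, 755) = 12.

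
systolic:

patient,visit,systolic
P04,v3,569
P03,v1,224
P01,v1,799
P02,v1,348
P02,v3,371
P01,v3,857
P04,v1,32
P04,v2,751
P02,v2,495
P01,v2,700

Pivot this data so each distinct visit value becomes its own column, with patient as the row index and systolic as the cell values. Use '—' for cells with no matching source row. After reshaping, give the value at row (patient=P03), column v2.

No long-format row has patient=P03 and visit=v2, so the cell is —.

—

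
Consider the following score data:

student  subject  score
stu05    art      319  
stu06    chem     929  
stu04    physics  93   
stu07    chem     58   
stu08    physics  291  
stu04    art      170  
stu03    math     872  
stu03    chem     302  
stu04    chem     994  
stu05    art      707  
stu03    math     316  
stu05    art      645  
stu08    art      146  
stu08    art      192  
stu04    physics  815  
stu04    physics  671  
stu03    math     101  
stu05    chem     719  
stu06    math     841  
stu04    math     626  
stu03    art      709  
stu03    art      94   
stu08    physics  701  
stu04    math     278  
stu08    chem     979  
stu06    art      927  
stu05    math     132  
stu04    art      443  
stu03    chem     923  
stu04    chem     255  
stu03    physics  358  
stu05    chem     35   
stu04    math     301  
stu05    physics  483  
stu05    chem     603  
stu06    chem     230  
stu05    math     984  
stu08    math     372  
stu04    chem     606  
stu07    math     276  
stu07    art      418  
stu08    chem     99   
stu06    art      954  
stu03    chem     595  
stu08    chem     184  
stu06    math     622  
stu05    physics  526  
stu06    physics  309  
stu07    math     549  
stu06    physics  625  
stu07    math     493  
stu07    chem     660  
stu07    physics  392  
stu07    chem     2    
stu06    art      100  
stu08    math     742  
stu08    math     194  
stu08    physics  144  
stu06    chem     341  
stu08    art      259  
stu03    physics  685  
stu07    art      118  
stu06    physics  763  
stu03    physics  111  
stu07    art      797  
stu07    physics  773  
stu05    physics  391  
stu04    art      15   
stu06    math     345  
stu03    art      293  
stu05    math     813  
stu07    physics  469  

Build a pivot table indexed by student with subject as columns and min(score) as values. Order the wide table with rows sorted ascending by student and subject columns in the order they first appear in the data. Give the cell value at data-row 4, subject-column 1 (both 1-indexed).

100

With rows sorted ascending by student, row 4 is student=stu06. subject columns in first-appearance order: art, chem, physics, math; column 1 is art.
Long rows with student=stu06, subject=art: min(927, 954, 100) = 100.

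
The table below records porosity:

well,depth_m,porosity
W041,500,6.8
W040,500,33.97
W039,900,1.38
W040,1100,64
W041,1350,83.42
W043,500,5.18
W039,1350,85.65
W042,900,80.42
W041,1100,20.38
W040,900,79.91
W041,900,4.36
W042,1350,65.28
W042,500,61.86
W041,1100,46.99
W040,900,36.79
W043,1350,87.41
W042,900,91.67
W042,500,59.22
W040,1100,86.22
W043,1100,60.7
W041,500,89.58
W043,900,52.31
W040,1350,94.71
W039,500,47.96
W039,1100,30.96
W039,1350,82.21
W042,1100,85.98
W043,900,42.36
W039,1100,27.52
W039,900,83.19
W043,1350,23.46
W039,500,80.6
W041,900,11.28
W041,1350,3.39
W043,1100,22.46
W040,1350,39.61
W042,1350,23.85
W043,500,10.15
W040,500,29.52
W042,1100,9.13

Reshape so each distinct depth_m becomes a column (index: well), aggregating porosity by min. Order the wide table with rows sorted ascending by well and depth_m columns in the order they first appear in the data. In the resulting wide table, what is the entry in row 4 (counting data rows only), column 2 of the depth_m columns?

80.42

With rows sorted ascending by well, row 4 is well=W042. depth_m columns in first-appearance order: 500, 900, 1100, 1350; column 2 is 900.
Long rows with well=W042, depth_m=900: min(80.42, 91.67) = 80.42.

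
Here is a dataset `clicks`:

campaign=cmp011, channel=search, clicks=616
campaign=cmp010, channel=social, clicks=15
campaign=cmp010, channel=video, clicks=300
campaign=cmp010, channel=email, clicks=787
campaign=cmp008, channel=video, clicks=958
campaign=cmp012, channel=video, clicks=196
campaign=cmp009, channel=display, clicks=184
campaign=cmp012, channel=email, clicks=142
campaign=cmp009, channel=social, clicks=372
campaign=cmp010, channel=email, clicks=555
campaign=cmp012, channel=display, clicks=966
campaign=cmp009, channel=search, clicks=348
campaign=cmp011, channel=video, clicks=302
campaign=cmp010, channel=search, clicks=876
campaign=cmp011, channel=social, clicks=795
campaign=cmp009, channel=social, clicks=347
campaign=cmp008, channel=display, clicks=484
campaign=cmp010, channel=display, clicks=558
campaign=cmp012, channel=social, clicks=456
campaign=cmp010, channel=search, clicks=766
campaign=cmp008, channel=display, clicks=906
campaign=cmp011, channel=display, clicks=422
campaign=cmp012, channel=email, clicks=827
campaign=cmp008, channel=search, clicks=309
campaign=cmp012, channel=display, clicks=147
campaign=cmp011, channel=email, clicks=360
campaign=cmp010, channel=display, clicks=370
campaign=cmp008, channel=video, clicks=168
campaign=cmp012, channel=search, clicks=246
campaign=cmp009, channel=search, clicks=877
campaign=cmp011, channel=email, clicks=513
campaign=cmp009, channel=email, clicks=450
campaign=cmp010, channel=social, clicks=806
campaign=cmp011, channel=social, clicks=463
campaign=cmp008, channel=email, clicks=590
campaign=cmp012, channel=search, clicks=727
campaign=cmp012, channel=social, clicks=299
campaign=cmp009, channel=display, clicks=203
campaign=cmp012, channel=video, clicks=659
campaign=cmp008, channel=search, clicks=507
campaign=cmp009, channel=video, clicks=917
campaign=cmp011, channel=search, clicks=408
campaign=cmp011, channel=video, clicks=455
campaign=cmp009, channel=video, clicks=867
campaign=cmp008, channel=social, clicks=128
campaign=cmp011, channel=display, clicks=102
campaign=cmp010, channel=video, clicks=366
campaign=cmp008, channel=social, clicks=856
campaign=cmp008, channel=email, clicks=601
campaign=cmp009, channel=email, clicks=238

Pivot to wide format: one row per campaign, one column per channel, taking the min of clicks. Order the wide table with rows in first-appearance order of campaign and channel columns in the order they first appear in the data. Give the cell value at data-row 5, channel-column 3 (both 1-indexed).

867

With rows in first-appearance order of campaign, row 5 is campaign=cmp009. channel columns in first-appearance order: search, social, video, email, display; column 3 is video.
Long rows with campaign=cmp009, channel=video: min(917, 867) = 867.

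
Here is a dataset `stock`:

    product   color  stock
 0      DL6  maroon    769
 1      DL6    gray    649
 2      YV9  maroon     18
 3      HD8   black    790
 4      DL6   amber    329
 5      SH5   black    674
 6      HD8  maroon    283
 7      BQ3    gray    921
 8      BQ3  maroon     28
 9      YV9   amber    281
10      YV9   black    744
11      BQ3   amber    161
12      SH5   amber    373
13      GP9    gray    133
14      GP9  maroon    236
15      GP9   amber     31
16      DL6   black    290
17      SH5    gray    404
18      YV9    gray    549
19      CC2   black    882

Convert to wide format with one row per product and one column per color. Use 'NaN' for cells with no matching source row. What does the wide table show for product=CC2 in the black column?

The long row with product=CC2, color=black has stock=882.

882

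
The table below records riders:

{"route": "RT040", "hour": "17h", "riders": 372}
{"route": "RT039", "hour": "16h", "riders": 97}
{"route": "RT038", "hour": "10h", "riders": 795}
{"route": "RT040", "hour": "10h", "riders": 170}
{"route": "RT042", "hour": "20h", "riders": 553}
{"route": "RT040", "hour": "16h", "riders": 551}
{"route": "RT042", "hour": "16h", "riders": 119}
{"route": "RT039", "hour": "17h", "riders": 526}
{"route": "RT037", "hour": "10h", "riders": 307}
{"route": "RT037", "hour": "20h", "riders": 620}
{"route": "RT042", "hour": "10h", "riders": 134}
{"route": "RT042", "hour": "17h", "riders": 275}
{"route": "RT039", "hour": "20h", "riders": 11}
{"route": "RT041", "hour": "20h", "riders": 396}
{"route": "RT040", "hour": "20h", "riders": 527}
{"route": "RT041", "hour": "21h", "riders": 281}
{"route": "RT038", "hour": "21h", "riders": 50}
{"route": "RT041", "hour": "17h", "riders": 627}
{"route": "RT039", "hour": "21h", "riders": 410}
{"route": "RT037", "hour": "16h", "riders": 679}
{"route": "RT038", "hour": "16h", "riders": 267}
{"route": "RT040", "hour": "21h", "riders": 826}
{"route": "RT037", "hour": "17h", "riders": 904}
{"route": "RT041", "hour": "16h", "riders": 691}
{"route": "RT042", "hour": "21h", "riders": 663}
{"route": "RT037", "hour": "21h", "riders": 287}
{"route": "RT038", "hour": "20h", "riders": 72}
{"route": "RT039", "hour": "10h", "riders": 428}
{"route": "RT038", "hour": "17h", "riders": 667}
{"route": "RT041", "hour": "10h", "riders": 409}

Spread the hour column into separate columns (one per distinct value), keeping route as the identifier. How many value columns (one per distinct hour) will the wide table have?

5 distinct hour values: 10h, 16h, 17h, 20h, 21h.

5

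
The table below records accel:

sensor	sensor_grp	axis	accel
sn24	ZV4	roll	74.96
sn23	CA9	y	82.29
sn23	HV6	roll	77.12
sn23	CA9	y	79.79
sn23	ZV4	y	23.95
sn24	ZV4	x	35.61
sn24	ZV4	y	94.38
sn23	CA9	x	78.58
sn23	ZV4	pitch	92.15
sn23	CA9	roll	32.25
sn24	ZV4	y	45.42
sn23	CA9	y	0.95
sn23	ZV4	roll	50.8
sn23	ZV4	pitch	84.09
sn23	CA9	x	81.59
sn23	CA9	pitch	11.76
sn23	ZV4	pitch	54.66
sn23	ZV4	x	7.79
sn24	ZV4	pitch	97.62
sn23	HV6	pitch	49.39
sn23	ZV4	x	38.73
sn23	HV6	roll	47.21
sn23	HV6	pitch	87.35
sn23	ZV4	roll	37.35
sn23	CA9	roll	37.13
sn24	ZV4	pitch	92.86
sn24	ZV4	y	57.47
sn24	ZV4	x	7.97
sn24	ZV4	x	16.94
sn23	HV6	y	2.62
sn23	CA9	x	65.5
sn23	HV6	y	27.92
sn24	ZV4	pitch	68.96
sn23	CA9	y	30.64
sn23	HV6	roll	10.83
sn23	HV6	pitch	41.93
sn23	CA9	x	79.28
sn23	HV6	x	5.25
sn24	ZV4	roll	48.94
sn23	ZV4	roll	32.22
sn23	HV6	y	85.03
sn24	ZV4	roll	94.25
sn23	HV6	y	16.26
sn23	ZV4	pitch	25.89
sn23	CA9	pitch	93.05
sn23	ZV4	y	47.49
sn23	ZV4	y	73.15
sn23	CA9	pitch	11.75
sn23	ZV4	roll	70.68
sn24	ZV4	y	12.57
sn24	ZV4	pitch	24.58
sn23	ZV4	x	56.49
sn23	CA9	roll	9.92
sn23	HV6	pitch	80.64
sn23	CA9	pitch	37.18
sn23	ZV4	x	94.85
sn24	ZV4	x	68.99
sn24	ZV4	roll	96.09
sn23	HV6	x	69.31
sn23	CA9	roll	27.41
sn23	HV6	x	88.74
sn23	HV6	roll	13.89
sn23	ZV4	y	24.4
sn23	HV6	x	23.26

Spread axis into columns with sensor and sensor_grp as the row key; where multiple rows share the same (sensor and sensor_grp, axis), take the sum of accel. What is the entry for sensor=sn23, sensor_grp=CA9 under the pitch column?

Rows with sensor=sn23, sensor_grp=CA9 and axis=pitch: accel values are 11.76, 93.05, 11.75, 37.18.
11.76 + 93.05 + 11.75 + 37.18 = 153.74.

153.74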